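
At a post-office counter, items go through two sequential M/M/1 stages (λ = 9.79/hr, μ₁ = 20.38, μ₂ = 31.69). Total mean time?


Each node sees arrival rate λ = 9.79/hr (tandem ⇒ throughput preserved).
W₁ = 1/(μ₁−λ) = 1/(20.38−9.79) = 0.09443 hr
W₂ = 1/(μ₂−λ) = 1/(31.69−9.79) = 0.04566 hr
W_total = W₁ + W₂ = 0.09443 + 0.04566 = 0.14009 hr

Final: 0.14009 hr


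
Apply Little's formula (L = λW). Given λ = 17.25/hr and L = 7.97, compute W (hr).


W = L/λ = 7.97/17.25 = 0.4620 hr

Final: 0.4620 hr


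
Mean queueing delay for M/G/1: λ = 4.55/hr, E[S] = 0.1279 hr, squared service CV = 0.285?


ρ = λ·E[S] = 4.55·0.1279 = 0.5819
E[S²] = E[S]²(1+C_s²) = 0.1279²·(1+0.285) = 0.021021
Wq = λ·E[S²]/(2(1−ρ)) = 4.55·0.021021/(2·0.4181) = 0.11439 hr

Final: 0.11439 hr


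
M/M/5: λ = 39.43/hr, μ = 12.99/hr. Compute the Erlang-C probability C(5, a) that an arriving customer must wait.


a = λ/μ = 3.0354; ρ = a/5 = 0.6071
P₀ = 0.044831 (from M/M/c formula)
C(c,a) = [a^c/(c!(1−ρ))]·P₀ = [257.68440/(120·0.3929)]·0.044831
= 5.46519·0.044831 = 0.245011

Final: 0.245011


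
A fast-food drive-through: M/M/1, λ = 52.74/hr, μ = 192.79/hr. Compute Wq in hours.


ρ = 52.74/192.79 = 0.2736
Wq = ρ/(μ−λ) = 0.2736/(192.79 − 52.74) = 0.2736/140.05 = 0.001953 hr

Final: 0.001953 hr


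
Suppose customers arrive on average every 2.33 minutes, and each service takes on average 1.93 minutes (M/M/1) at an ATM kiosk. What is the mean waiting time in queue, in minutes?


λ = 60/2.33 = 25.7511 /hr
μ = 60/1.93 = 31.0881 /hr
ρ = λ/μ = 25.7511/31.0881 = 0.8283
Wq = ρ/(μ−λ) = 0.8283/(31.0881−25.7511) = 0.15520 hr
In minutes: 0.15520·60 = 9.312 min

Final: 9.312 min


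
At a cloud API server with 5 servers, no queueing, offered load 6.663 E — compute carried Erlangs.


B(5,6.663) = 0.404242 (Erlang-B)
Carried load = a(1 − B) = 6.663·(1 − 0.404242) = 6.663·0.595758 = 3.9695 E

Final: 3.9695 Erlangs


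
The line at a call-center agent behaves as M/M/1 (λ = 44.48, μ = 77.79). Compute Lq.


ρ = 44.48/77.79 = 0.5718
Lq = ρ²/(1−ρ) = 0.3270/0.4282 = 0.7635

Final: 0.7635


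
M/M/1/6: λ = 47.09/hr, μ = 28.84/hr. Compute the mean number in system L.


ρ = 47.09/28.84 = 1.6328
L = ρ[1 − (K+1)ρ^K + Kρ^(K+1)] / [(1−ρ)(1−ρ^(K+1))]
Numerator: 1.6328·(1 − 7·18.949624 + 6·30.940978) = 88.168839
Denominator: (-0.6328)·(-29.940978) = 18.946701
L = 88.168839/18.946701 = 4.6535

Final: 4.6535


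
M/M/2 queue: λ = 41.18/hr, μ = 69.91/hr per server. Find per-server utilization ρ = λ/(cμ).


ρ = λ/(cμ) = 41.18/(2·69.91) = 41.18/139.82 = 0.2945

Final: 0.2945


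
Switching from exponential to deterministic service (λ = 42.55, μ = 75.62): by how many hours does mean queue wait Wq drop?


ρ = 42.55/75.62 = 0.5627
Wq(M/M/1) = ρ/(μ−λ) = 0.5627/33.07 = 0.01701 hr
Wq(M/D/1) = ρ/(2(μ−λ)) = 0.008507 hr
Savings = 0.01701 − 0.008507 = 0.008507 hr

Final: 0.008507 hr


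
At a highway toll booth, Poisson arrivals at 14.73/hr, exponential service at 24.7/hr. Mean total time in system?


W = 1/(μ−λ) = 1/(24.7 − 14.73) = 1/9.97 = 0.1003 hr

Final: 0.1003 hr


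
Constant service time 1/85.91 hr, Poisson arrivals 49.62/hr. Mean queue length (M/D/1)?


ρ = 49.62/85.91 = 0.5776
M/D/1: Lq = ρ²/(2(1−ρ)) = 0.3336/(2·0.4224) = 0.39487

Final: 0.39487


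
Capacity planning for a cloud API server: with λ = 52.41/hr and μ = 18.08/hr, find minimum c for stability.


Stability requires cμ > λ ⇔ c > λ/μ.
λ/μ = 52.41/18.08 = 2.8988
Minimum integer c = ⌊2.8988⌋ + 1 = 3
Check: 3·18.08 = 54.24 > 52.41, while 2·18.08 = 36.16 ≤ 52.41

Final: 3 servers


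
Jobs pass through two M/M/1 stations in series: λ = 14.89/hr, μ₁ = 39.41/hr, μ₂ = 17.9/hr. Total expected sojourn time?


Each node sees arrival rate λ = 14.89/hr (tandem ⇒ throughput preserved).
W₁ = 1/(μ₁−λ) = 1/(39.41−14.89) = 0.04078 hr
W₂ = 1/(μ₂−λ) = 1/(17.9−14.89) = 0.33223 hr
W_total = W₁ + W₂ = 0.04078 + 0.33223 = 0.37301 hr

Final: 0.37301 hr


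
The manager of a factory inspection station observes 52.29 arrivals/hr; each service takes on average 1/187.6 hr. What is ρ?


ρ = λ/μ = 52.29/187.6 = 0.2787

Final: 0.2787


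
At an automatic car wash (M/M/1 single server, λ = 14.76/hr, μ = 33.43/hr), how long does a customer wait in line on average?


ρ = 14.76/33.43 = 0.4415
Wq = ρ/(μ−λ) = 0.4415/(33.43 − 14.76) = 0.4415/18.67 = 0.02365 hr

Final: 0.02365 hr


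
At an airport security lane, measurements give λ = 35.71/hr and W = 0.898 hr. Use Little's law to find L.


L = λW = 35.71·0.898 = 32.0676

Final: 32.0676


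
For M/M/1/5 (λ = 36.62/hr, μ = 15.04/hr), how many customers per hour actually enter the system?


ρ = 2.4348; P_K = (1−ρ)ρ^5/(1−ρ^6) = 0.592137
λ_eff = λ(1 − P_K) = 36.62·(1 − 0.592137) = 36.62·0.407863 = 14.9359 /hr

Final: 14.9359 /hr


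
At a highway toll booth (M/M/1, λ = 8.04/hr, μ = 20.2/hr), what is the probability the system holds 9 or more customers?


ρ = 8.04/20.2 = 0.3980
P(N ≥ n) = ρ^n = 0.3980^9 = 0.0002507

Final: 0.0002507


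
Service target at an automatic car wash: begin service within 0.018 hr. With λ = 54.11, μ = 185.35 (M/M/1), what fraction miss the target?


ρ = 54.11/185.35 = 0.2919
P(Wq > t) = ρ·e^{−(μ−λ)t} = 0.2919·e^{−2.3623}
= 0.2919·0.094201 = 0.027501

Final: 0.027501


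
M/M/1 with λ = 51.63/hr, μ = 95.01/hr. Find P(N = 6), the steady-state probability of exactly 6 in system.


ρ = 51.63/95.01 = 0.5434
P_n = (1−ρ)·ρ^n = (1 − 0.5434)·0.5434^6 = 0.4566·0.025751 = 0.011758

Final: 0.011758


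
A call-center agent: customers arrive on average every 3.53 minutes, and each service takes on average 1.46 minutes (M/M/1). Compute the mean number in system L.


λ = 60/3.53 = 16.9972 /hr
μ = 60/1.46 = 41.0959 /hr
ρ = λ/μ = 16.9972/41.0959 = 0.4136
L = ρ/(1−ρ) = 0.4136/0.5864 = 0.7053

Final: 0.7053


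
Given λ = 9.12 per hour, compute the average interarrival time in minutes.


Mean interarrival time = 1/λ = 1/9.12 hour = 0.10965 hour
In minutes: 0.10965 × 60 = 6.5789 min

Final: 6.5789 min


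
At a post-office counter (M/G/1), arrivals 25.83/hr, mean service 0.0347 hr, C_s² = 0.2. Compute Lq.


ρ = λ·E[S] = 25.83·0.0347 = 0.8963
Lq = ρ²(1+C_s²)/(2(1−ρ)) = 0.8034·(1+0.2)/(2·0.1037)
= 0.8034·1.2000/0.2074 = 4.64820

Final: 4.64820


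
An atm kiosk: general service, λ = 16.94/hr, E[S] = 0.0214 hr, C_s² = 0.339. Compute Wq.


ρ = λ·E[S] = 16.94·0.0214 = 0.3625
E[S²] = E[S]²(1+C_s²) = 0.0214²·(1+0.339) = 0.0006132
Wq = λ·E[S²]/(2(1−ρ)) = 16.94·0.0006132/(2·0.6375) = 0.008147 hr

Final: 0.008147 hr


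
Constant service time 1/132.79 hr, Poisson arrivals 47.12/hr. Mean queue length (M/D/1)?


ρ = 47.12/132.79 = 0.3548
M/D/1: Lq = ρ²/(2(1−ρ)) = 0.1259/(2·0.6452) = 0.09759

Final: 0.09759


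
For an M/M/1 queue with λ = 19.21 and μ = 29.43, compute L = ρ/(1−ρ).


ρ = λ/μ = 19.21/29.43 = 0.6527
L = ρ/(1−ρ) = 0.6527/(1 − 0.6527) = 0.6527/0.3473 = 1.8796

Final: 1.8796


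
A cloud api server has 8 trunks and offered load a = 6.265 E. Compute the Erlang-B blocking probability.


B(c,a) = (a^c/c!) / Σ_{k=0}^{c} a^k/k!
a^8/8! = 58.863771
Σ terms (k=0..8): 1.00000 + 6.26500 + 19.62511 + 40.98378 + 64.19084 + 80.43112 + 83.98350 + 75.16523 + 58.86377 = 430.508350
B = 58.863771/430.508350 = 0.136731

Final: 0.136731


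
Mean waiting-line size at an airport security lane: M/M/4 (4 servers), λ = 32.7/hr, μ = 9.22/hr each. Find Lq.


a = λ/μ = 3.5466; ρ = a/4 = 0.8867
P₀ = 0.013083
Lq = P₀·a^c·ρ / (c!·(1−ρ)²) = 0.013083·158.22217·0.8867/(24·0.01285)
= 5.95300

Final: 5.95300


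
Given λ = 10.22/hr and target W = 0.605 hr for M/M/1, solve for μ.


W = 1/(μ−λ) ⇒ μ − λ = 1/W = 1/0.605 = 1.6529
μ = λ + 1/W = 10.22 + 1.6529 = 11.8729 per hr

Final: 11.8729 /hr


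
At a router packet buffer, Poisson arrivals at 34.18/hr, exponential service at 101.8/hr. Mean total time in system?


W = 1/(μ−λ) = 1/(101.8 − 34.18) = 1/67.62 = 0.01479 hr

Final: 0.01479 hr


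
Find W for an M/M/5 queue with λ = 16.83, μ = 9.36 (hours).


a = 1.7981; ρ = 0.3596; P₀ = 0.164918
Lq = P₀·a^c·ρ/(c!(1−ρ)²) = 0.02265
Wq = Lq/λ = 0.02265/16.83 = 0.001346 hr
W = Wq + 1/μ = 0.001346 + 0.10684 = 0.10818 hr

Final: 0.10818 hr


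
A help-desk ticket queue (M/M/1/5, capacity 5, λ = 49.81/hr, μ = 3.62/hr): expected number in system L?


ρ = 49.81/3.62 = 13.7597
L = ρ[1 − (K+1)ρ^K + Kρ^(K+1)] / [(1−ρ)(1−ρ^(K+1))]
Numerator: 13.7597·(1 − 6·493219.065491 + 5·6786530.843117) = 426182902.313766
Denominator: (-12.7597)·(-6786529.843117) = 86593871.119774
L = 426182902.313766/86593871.119774 = 4.9216

Final: 4.9216


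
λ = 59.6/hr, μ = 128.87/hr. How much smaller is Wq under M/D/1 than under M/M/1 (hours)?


ρ = 59.6/128.87 = 0.4625
Wq(M/M/1) = ρ/(μ−λ) = 0.4625/69.27 = 0.006677 hr
Wq(M/D/1) = ρ/(2(μ−λ)) = 0.003338 hr
Savings = 0.006677 − 0.003338 = 0.003338 hr

Final: 0.003338 hr


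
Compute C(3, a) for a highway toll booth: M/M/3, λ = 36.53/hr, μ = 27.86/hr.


a = λ/μ = 1.3112; ρ = a/3 = 0.4371
P₀ = 0.260536 (from M/M/c formula)
C(c,a) = [a^c/(c!(1−ρ))]·P₀ = [2.25427/(6·0.5629)]·0.260536
= 0.66742·0.260536 = 0.173886

Final: 0.173886


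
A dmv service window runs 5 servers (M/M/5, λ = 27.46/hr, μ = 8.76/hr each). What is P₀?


a = λ/μ = 27.46/8.76 = 3.1347; ρ = a/c = 0.6269
Σ_{k=0}^{4} a^k/k! (terms k=0..4) = 1.00000 + 3.13470 + 4.91318 + 5.13379 + 4.02323 = 18.20490
Tail: a^5/(5!(1−ρ)) = 302.67889/(120·0.3731) = 6.76119
P₀ = 1/(18.20490 + 6.76119) = 1/24.96609 = 0.040054

Final: 0.040054


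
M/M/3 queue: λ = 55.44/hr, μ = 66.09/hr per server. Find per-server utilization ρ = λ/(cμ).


ρ = λ/(cμ) = 55.44/(3·66.09) = 55.44/198.27 = 0.2796

Final: 0.2796


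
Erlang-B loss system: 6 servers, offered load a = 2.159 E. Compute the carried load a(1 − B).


B(6,2.159) = 0.016349 (Erlang-B)
Carried load = a(1 − B) = 2.159·(1 − 0.016349) = 2.159·0.983651 = 2.1237 E

Final: 2.1237 Erlangs


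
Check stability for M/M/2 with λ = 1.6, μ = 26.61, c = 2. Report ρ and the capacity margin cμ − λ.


Total capacity cμ = 2·26.61 = 53.22/hr
ρ = λ/(cμ) = 1.6/53.22 = 0.03006
Stable ⇔ ρ < 1: YES
Spare capacity = cμ − λ = 53.22 − 1.6 = 51.62/hr

Final: ρ = 0.03006; stable; margin = 51.62/hr


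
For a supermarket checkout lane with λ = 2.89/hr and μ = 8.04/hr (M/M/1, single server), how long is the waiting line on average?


ρ = 2.89/8.04 = 0.3595
Lq = ρ²/(1−ρ) = 0.1292/0.6405 = 0.2017

Final: 0.2017


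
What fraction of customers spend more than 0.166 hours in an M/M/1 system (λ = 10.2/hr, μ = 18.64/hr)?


W ~ Exponential(μ−λ) for M/M/1.
μ − λ = 18.64 − 10.2 = 8.4400
P(W > t) = e^{−(μ−λ)t} = e^{−1.4010} = 0.246341

Final: 0.246341


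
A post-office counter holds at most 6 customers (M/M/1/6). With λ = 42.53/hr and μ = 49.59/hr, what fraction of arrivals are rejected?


ρ = λ/μ = 42.53/49.59 = 0.8576
P_K = (1−ρ)ρ^K/(1−ρ^(K+1)) = (0.1424·0.397931)/(1 − 0.341278)
= 0.056652/0.658722 = 0.086004

Final: 0.086004


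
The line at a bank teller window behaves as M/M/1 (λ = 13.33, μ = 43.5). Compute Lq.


ρ = 13.33/43.5 = 0.3064
Lq = ρ²/(1−ρ) = 0.09390/0.6936 = 0.1354

Final: 0.1354


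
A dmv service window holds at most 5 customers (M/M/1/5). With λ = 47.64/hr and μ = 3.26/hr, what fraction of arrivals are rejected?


ρ = λ/μ = 47.64/3.26 = 14.6135
P_K = (1−ρ)ρ^K/(1−ρ^(K+1)) = (-13.6135·666454.897433)/(1 − 9739236.599292)
= -9072781.701859/-9739235.599292 = 0.931570

Final: 0.931570


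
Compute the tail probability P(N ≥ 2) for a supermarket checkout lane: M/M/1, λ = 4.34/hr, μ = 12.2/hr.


ρ = 4.34/12.2 = 0.3557
P(N ≥ n) = ρ^n = 0.3557^2 = 0.126549

Final: 0.126549


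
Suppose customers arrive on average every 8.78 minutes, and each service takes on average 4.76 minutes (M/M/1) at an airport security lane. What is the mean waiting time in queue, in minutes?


λ = 60/8.78 = 6.8337 /hr
μ = 60/4.76 = 12.6050 /hr
ρ = λ/μ = 6.8337/12.6050 = 0.5421
Wq = ρ/(μ−λ) = 0.5421/(12.6050−6.8337) = 0.09394 hr
In minutes: 0.09394·60 = 5.636 min

Final: 5.636 min


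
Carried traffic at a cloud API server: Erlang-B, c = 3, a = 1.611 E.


B(3,1.611) = 0.151307 (Erlang-B)
Carried load = a(1 − B) = 1.611·(1 − 0.151307) = 1.611·0.848693 = 1.3672 E

Final: 1.3672 Erlangs


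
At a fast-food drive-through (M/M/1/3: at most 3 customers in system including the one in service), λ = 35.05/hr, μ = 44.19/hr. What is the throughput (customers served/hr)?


ρ = 0.7932; P_K = (1−ρ)ρ^3/(1−ρ^4) = 0.170813
λ_eff = λ(1 − P_K) = 35.05·(1 − 0.170813) = 35.05·0.829187 = 29.0630 /hr

Final: 29.0630 /hr


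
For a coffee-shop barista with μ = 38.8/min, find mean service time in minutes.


Mean service time = 1/μ = 1/38.8 minute = 0.02577 minute
In minutes: 0.02577 × 1 = 0.02577 min

Final: 0.02577 min


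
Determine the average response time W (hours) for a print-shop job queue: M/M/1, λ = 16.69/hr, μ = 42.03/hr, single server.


W = 1/(μ−λ) = 1/(42.03 − 16.69) = 1/25.34 = 0.03946 hr

Final: 0.03946 hr


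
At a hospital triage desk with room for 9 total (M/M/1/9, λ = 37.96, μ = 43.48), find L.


ρ = 37.96/43.48 = 0.8730
L = ρ[1 − (K+1)ρ^K + Kρ^(K+1)] / [(1−ρ)(1−ρ^(K+1))]
Numerator: 0.8730·(1 − 10·0.294666 + 9·0.257257) = 0.321848
Denominator: (0.1270)·(0.742743) = 0.094295
L = 0.321848/0.094295 = 3.4132

Final: 3.4132


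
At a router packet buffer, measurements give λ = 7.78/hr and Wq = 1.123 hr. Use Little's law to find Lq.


Lq = λWq = 7.78·1.123 = 8.7369

Final: 8.7369


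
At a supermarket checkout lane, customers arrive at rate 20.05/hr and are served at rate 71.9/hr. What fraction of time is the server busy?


ρ = λ/μ = 20.05/71.9 = 0.2789

Final: 0.2789


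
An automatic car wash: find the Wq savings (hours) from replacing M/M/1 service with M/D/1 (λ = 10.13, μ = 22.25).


ρ = 10.13/22.25 = 0.4553
Wq(M/M/1) = ρ/(μ−λ) = 0.4553/12.12 = 0.03756 hr
Wq(M/D/1) = ρ/(2(μ−λ)) = 0.01878 hr
Savings = 0.03756 − 0.01878 = 0.01878 hr

Final: 0.01878 hr


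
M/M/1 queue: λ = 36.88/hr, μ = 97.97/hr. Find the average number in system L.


ρ = λ/μ = 36.88/97.97 = 0.3764
L = ρ/(1−ρ) = 0.3764/(1 − 0.3764) = 0.3764/0.6236 = 0.6037

Final: 0.6037


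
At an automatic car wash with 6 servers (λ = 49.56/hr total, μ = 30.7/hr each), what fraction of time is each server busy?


ρ = λ/(cμ) = 49.56/(6·30.7) = 49.56/184.20 = 0.2691

Final: 0.2691


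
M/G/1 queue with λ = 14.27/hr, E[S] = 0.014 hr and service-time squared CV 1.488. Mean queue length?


ρ = λ·E[S] = 14.27·0.014 = 0.1998
Lq = ρ²(1+C_s²)/(2(1−ρ)) = 0.03991·(1+1.488)/(2·0.8002)
= 0.03991·2.4880/1.6004 = 0.06205

Final: 0.06205


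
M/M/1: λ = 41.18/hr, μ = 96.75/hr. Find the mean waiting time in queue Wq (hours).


ρ = 41.18/96.75 = 0.4256
Wq = ρ/(μ−λ) = 0.4256/(96.75 − 41.18) = 0.4256/55.57 = 0.007659 hr

Final: 0.007659 hr


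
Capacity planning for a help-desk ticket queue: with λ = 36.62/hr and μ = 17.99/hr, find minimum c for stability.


Stability requires cμ > λ ⇔ c > λ/μ.
λ/μ = 36.62/17.99 = 2.0356
Minimum integer c = ⌊2.0356⌋ + 1 = 3
Check: 3·17.99 = 53.97 > 36.62, while 2·17.99 = 35.98 ≤ 36.62

Final: 3 servers


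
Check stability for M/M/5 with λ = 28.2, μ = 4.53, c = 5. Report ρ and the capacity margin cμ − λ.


Total capacity cμ = 5·4.53 = 22.65/hr
ρ = λ/(cμ) = 28.2/22.65 = 1.2450
Stable ⇔ ρ < 1: NO
Spare capacity = cμ − λ = 22.65 − 28.2 = -5.55/hr

Final: ρ = 1.2450; unstable; margin = -5.55/hr


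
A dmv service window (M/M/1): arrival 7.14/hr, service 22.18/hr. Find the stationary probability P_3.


ρ = 7.14/22.18 = 0.3219
P_n = (1−ρ)·ρ^n = (1 − 0.3219)·0.3219^3 = 0.6781·0.033359 = 0.022620

Final: 0.022620


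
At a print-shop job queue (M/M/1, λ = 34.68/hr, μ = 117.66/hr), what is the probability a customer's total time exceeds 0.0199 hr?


W ~ Exponential(μ−λ) for M/M/1.
μ − λ = 117.66 − 34.68 = 82.9800
P(W > t) = e^{−(μ−λ)t} = e^{−1.6513} = 0.191800

Final: 0.191800


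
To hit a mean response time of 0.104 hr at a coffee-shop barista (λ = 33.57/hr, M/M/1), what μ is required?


W = 1/(μ−λ) ⇒ μ − λ = 1/W = 1/0.104 = 9.6154
μ = λ + 1/W = 33.57 + 9.6154 = 43.1854 per hr

Final: 43.1854 /hr


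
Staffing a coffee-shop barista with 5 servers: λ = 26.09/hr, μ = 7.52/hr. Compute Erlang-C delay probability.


a = λ/μ = 3.4694; ρ = a/5 = 0.6939
P₀ = 0.026904 (from M/M/c formula)
C(c,a) = [a^c/(c!(1−ρ))]·P₀ = [502.66795/(120·0.3061)]·0.026904
= 13.68398·0.026904 = 0.368157

Final: 0.368157


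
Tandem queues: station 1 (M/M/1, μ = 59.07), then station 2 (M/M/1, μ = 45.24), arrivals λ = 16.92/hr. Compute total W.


Each node sees arrival rate λ = 16.92/hr (tandem ⇒ throughput preserved).
W₁ = 1/(μ₁−λ) = 1/(59.07−16.92) = 0.02372 hr
W₂ = 1/(μ₂−λ) = 1/(45.24−16.92) = 0.03531 hr
W_total = W₁ + W₂ = 0.02372 + 0.03531 = 0.05904 hr

Final: 0.05904 hr


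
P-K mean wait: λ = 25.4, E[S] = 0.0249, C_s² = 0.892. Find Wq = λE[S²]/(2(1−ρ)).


ρ = λ·E[S] = 25.4·0.0249 = 0.6325
E[S²] = E[S]²(1+C_s²) = 0.0249²·(1+0.892) = 0.001173
Wq = λ·E[S²]/(2(1−ρ)) = 25.4·0.001173/(2·0.3675) = 0.04053 hr

Final: 0.04053 hr


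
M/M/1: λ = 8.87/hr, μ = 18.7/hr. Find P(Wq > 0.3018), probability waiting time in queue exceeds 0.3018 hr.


ρ = 8.87/18.7 = 0.4743
P(Wq > t) = ρ·e^{−(μ−λ)t} = 0.4743·e^{−2.9667}
= 0.4743·0.051473 = 0.024415

Final: 0.024415


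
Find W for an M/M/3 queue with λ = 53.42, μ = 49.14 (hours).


a = 1.0871; ρ = 0.3624; P₀ = 0.331808
Lq = P₀·a^c·ρ/(c!(1−ρ)²) = 0.06332
Wq = Lq/λ = 0.06332/53.42 = 0.001185 hr
W = Wq + 1/μ = 0.001185 + 0.02035 = 0.02154 hr

Final: 0.02154 hr


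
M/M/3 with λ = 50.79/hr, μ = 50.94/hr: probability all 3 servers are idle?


a = λ/μ = 50.79/50.94 = 0.9971; ρ = a/c = 0.3324
Σ_{k=0}^{2} a^k/k! (terms k=0..2) = 1.00000 + 0.99706 + 0.49706 = 2.49412
Tail: a^3/(3!(1−ρ)) = 0.99119/(6·0.6676) = 0.24743
P₀ = 1/(2.49412 + 0.24743) = 1/2.74155 = 0.364757

Final: 0.364757


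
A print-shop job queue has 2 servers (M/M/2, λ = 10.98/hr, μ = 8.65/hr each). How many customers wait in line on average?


a = λ/μ = 1.2694; ρ = a/2 = 0.6347
P₀ = 0.223479
Lq = P₀·a^c·ρ / (c!·(1−ρ)²) = 0.223479·1.61129·0.6347/(2·0.13346)
= 0.85624

Final: 0.85624


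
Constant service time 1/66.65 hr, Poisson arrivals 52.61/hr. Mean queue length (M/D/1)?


ρ = 52.61/66.65 = 0.7893
M/D/1: Lq = ρ²/(2(1−ρ)) = 0.6231/(2·0.2107) = 1.47890

Final: 1.47890


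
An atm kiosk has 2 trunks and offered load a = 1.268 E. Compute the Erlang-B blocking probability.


B(c,a) = (a^c/c!) / Σ_{k=0}^{c} a^k/k!
a^2/2! = 0.803912
Σ terms (k=0..2): 1.00000 + 1.26800 + 0.80391 = 3.071912
B = 0.803912/3.071912 = 0.261698

Final: 0.261698


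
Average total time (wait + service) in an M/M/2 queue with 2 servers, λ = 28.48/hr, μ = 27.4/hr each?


a = 1.0394; ρ = 0.5197; P₀ = 0.316042
Lq = P₀·a^c·ρ/(c!(1−ρ)²) = 0.38463
Wq = Lq/λ = 0.38463/28.48 = 0.01351 hr
W = Wq + 1/μ = 0.01351 + 0.03650 = 0.05000 hr

Final: 0.05000 hr


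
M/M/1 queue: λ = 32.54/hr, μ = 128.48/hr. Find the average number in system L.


ρ = λ/μ = 32.54/128.48 = 0.2533
L = ρ/(1−ρ) = 0.2533/(1 − 0.2533) = 0.2533/0.7467 = 0.3392

Final: 0.3392


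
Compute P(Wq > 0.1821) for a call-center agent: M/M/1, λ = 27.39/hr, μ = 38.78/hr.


ρ = 27.39/38.78 = 0.7063
P(Wq > t) = ρ·e^{−(μ−λ)t} = 0.7063·e^{−2.0741}
= 0.7063·0.125667 = 0.088758

Final: 0.088758


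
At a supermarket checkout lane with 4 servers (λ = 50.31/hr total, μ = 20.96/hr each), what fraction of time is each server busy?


ρ = λ/(cμ) = 50.31/(4·20.96) = 50.31/83.84 = 0.6001

Final: 0.6001


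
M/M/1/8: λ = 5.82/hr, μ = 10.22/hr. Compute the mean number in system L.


ρ = 5.82/10.22 = 0.5695
L = ρ[1 − (K+1)ρ^K + Kρ^(K+1)] / [(1−ρ)(1−ρ^(K+1))]
Numerator: 0.5695·(1 − 9·0.011061 + 8·0.006299) = 0.541479
Denominator: (0.4305)·(0.993701) = 0.427817
L = 0.541479/0.427817 = 1.2657

Final: 1.2657


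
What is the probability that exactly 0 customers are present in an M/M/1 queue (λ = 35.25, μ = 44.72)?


ρ = 35.25/44.72 = 0.7882
P_n = (1−ρ)·ρ^n = (1 − 0.7882)·0.7882^0 = 0.2118·1.000000 = 0.211762

Final: 0.211762


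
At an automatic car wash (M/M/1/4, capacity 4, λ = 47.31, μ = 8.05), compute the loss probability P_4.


ρ = λ/μ = 47.31/8.05 = 5.8770
P_K = (1−ρ)ρ^K/(1−ρ^(K+1)) = (-4.8770·1192.966562)/(1 − 7011.086712)
= -5818.120150/-7010.086712 = 0.829964

Final: 0.829964


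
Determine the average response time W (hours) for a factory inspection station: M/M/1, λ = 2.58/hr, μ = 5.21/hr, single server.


W = 1/(μ−λ) = 1/(5.21 − 2.58) = 1/2.63 = 0.3802 hr

Final: 0.3802 hr


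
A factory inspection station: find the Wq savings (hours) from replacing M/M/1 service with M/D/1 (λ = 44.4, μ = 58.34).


ρ = 44.4/58.34 = 0.7611
Wq(M/M/1) = ρ/(μ−λ) = 0.7611/13.94 = 0.05460 hr
Wq(M/D/1) = ρ/(2(μ−λ)) = 0.02730 hr
Savings = 0.05460 − 0.02730 = 0.02730 hr

Final: 0.02730 hr


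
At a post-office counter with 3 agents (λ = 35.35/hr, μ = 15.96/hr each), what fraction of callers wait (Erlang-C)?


a = λ/μ = 2.2149; ρ = a/3 = 0.7383
P₀ = 0.079440 (from M/M/c formula)
C(c,a) = [a^c/(c!(1−ρ))]·P₀ = [10.86600/(6·0.2617)]·0.079440
= 6.92024·0.079440 = 0.549746

Final: 0.549746


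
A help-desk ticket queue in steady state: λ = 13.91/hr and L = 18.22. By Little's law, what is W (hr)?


W = L/λ = 18.22/13.91 = 1.3098 hr

Final: 1.3098 hr


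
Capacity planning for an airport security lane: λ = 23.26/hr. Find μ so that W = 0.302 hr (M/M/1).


W = 1/(μ−λ) ⇒ μ − λ = 1/W = 1/0.302 = 3.3113
μ = λ + 1/W = 23.26 + 3.3113 = 26.5713 per hr

Final: 26.5713 /hr


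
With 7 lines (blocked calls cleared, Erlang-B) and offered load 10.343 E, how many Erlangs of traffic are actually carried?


B(7,10.343) = 0.424018 (Erlang-B)
Carried load = a(1 − B) = 10.343·(1 − 0.424018) = 10.343·0.575982 = 5.9574 E

Final: 5.9574 Erlangs


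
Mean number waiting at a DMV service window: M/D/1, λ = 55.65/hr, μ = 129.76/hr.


ρ = 55.65/129.76 = 0.4289
M/D/1: Lq = ρ²/(2(1−ρ)) = 0.1839/(2·0.5711) = 0.16102

Final: 0.16102


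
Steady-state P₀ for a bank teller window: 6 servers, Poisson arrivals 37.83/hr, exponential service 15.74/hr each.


a = λ/μ = 37.83/15.74 = 2.4034; ρ = a/c = 0.4006
Σ_{k=0}^{5} a^k/k! (terms k=0..5) = 1.00000 + 2.40343 + 2.88824 + 2.31389 + 1.39032 + 0.66831 = 10.66419
Tail: a^6/(6!(1−ρ)) = 192.74791/(720·0.5994) = 0.44660
P₀ = 1/(10.66419 + 0.44660) = 1/11.11080 = 0.090003

Final: 0.090003


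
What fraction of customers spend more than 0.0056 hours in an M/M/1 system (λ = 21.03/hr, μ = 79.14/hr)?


W ~ Exponential(μ−λ) for M/M/1.
μ − λ = 79.14 − 21.03 = 58.1100
P(W > t) = e^{−(μ−λ)t} = e^{−0.3254} = 0.722227

Final: 0.722227


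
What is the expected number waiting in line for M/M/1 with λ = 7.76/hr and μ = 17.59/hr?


ρ = 7.76/17.59 = 0.4412
Lq = ρ²/(1−ρ) = 0.1946/0.5588 = 0.3483

Final: 0.3483


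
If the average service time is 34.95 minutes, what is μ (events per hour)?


μ = 1/(service time) in consistent units.
1 hour = 60 min, so μ = 60/34.95 = 1.7167 per hour

Final: 1.7167 /hr


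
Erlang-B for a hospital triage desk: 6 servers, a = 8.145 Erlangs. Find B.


B(c,a) = (a^c/c!) / Σ_{k=0}^{c} a^k/k!
a^6/6! = 405.521641
Σ terms (k=0..6): 1.00000 + 8.14500 + 33.17051 + 90.05794 + 183.38048 + 298.72681 + 405.52164 = 1020.002385
B = 405.521641/1020.002385 = 0.397569

Final: 0.397569


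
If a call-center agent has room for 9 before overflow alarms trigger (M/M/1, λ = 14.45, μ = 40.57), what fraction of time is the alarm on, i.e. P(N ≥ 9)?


ρ = 14.45/40.57 = 0.3562
P(N ≥ n) = ρ^n = 0.3562^9 = 0.00009225

Final: 0.00009225


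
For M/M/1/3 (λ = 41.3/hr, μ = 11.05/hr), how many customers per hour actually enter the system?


ρ = 3.7376; P_K = (1−ρ)ρ^3/(1−ρ^4) = 0.736218
λ_eff = λ(1 − P_K) = 41.3·(1 − 0.736218) = 41.3·0.263782 = 10.8942 /hr

Final: 10.8942 /hr


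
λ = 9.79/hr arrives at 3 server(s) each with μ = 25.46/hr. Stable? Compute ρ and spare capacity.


Total capacity cμ = 3·25.46 = 76.38/hr
ρ = λ/(cμ) = 9.79/76.38 = 0.1282
Stable ⇔ ρ < 1: YES
Spare capacity = cμ − λ = 76.38 − 9.79 = 66.59/hr

Final: ρ = 0.1282; stable; margin = 66.59/hr


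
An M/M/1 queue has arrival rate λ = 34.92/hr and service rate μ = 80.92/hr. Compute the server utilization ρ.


ρ = λ/μ = 34.92/80.92 = 0.4315

Final: 0.4315


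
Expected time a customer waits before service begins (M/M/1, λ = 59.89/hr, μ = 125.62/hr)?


ρ = 59.89/125.62 = 0.4768
Wq = ρ/(μ−λ) = 0.4768/(125.62 − 59.89) = 0.4768/65.73 = 0.007253 hr

Final: 0.007253 hr


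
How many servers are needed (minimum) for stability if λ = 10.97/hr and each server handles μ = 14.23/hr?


Stability requires cμ > λ ⇔ c > λ/μ.
λ/μ = 10.97/14.23 = 0.7709
Minimum integer c = ⌊0.7709⌋ + 1 = 1
Check: 1·14.23 = 14.23 > 10.97, while 0·14.23 = 0.00 ≤ 10.97

Final: 1 servers


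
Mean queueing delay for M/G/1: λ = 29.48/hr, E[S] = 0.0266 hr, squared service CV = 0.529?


ρ = λ·E[S] = 29.48·0.0266 = 0.7842
E[S²] = E[S]²(1+C_s²) = 0.0266²·(1+0.529) = 0.001082
Wq = λ·E[S²]/(2(1−ρ)) = 29.48·0.001082/(2·0.2158) = 0.07388 hr

Final: 0.07388 hr


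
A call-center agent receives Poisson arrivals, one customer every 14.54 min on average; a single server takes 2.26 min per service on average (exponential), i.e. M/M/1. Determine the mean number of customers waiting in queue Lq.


λ = 60/14.54 = 4.1265 /hr
μ = 60/2.26 = 26.5487 /hr
ρ = λ/μ = 4.1265/26.5487 = 0.1554
Lq = ρ²/(1−ρ) = 0.02416/0.8446 = 0.02861

Final: 0.02861


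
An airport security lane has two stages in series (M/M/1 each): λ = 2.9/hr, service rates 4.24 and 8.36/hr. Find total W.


Each node sees arrival rate λ = 2.9/hr (tandem ⇒ throughput preserved).
W₁ = 1/(μ₁−λ) = 1/(4.24−2.9) = 0.74627 hr
W₂ = 1/(μ₂−λ) = 1/(8.36−2.9) = 0.18315 hr
W_total = W₁ + W₂ = 0.74627 + 0.18315 = 0.92942 hr

Final: 0.92942 hr


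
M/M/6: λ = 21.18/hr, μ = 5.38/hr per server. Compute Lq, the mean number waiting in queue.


a = λ/μ = 3.9368; ρ = a/6 = 0.6561
P₀ = 0.017928
Lq = P₀·a^c·ρ / (c!·(1−ρ)²) = 0.017928·3722.73464·0.6561/(720·0.11824)
= 0.51436

Final: 0.51436


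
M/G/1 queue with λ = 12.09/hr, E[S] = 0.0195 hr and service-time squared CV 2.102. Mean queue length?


ρ = λ·E[S] = 12.09·0.0195 = 0.2358
Lq = ρ²(1+C_s²)/(2(1−ρ)) = 0.05558·(1+2.102)/(2·0.7642)
= 0.05558·3.1020/1.5285 = 0.11280

Final: 0.11280


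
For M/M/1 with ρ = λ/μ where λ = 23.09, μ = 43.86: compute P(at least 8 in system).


ρ = 23.09/43.86 = 0.5264
P(N ≥ n) = ρ^n = 0.5264^8 = 0.005900

Final: 0.005900


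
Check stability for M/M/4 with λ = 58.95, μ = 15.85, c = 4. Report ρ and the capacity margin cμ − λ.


Total capacity cμ = 4·15.85 = 63.40/hr
ρ = λ/(cμ) = 58.95/63.40 = 0.9298
Stable ⇔ ρ < 1: YES
Spare capacity = cμ − λ = 63.40 − 58.95 = 4.45/hr

Final: ρ = 0.9298; stable; margin = 4.45/hr


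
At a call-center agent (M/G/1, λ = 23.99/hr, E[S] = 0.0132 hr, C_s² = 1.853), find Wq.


ρ = λ·E[S] = 23.99·0.0132 = 0.3167
E[S²] = E[S]²(1+C_s²) = 0.0132²·(1+1.853) = 0.0004971
Wq = λ·E[S²]/(2(1−ρ)) = 23.99·0.0004971/(2·0.6833) = 0.008726 hr

Final: 0.008726 hr


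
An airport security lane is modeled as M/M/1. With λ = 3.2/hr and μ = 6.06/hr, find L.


ρ = λ/μ = 3.2/6.06 = 0.5281
L = ρ/(1−ρ) = 0.5281/(1 − 0.5281) = 0.5281/0.4719 = 1.1189

Final: 1.1189


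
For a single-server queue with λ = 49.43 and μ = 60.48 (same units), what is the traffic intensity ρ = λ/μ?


ρ = λ/μ = 49.43/60.48 = 0.8173

Final: 0.8173


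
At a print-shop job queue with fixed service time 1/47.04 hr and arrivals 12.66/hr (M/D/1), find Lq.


ρ = 12.66/47.04 = 0.2691
M/D/1: Lq = ρ²/(2(1−ρ)) = 0.07243/(2·0.7309) = 0.04955

Final: 0.04955


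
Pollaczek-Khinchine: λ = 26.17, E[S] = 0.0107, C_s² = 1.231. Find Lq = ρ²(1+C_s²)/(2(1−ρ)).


ρ = λ·E[S] = 26.17·0.0107 = 0.2800
Lq = ρ²(1+C_s²)/(2(1−ρ)) = 0.07841·(1+1.231)/(2·0.7200)
= 0.07841·2.2310/1.4400 = 0.12149

Final: 0.12149


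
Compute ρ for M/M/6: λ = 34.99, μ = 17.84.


ρ = λ/(cμ) = 34.99/(6·17.84) = 34.99/107.04 = 0.3269

Final: 0.3269


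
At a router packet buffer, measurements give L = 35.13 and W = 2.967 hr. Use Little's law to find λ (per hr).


λ = L/W = 35.13/2.967 = 11.8402 /hr

Final: 11.8402 /hr


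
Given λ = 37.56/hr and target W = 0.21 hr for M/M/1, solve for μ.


W = 1/(μ−λ) ⇒ μ − λ = 1/W = 1/0.21 = 4.7619
μ = λ + 1/W = 37.56 + 4.7619 = 42.3219 per hr

Final: 42.3219 /hr


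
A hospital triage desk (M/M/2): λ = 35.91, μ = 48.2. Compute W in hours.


a = 0.7450; ρ = 0.3725; P₀ = 0.457184
Lq = P₀·a^c·ρ/(c!(1−ρ)²) = 0.12004
Wq = Lq/λ = 0.12004/35.91 = 0.003343 hr
W = Wq + 1/μ = 0.003343 + 0.02075 = 0.02409 hr

Final: 0.02409 hr


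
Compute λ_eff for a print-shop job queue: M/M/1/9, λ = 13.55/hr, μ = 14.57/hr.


ρ = 0.9300; P_K = (1−ρ)ρ^9/(1−ρ^10) = 0.070593
λ_eff = λ(1 − P_K) = 13.55·(1 − 0.070593) = 13.55·0.929407 = 12.5935 /hr

Final: 12.5935 /hr


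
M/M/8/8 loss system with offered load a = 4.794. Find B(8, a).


B(c,a) = (a^c/c!) / Σ_{k=0}^{c} a^k/k!
a^8/8! = 6.919325
Σ terms (k=0..8): 1.00000 + 4.79400 + 11.49122 + 18.36297 + 22.00802 + 21.10128 + 16.85993 + 11.54664 + 6.91932 = 114.083377
B = 6.919325/114.083377 = 0.060651

Final: 0.060651


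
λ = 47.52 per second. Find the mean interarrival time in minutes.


Mean interarrival time = 1/λ = 1/47.52 second = 0.02104 second
In minutes: 0.02104 × 0.0166667 = 0.0003507 min

Final: 0.0003507 min


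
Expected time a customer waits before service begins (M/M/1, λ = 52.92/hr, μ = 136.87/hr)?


ρ = 52.92/136.87 = 0.3866
Wq = ρ/(μ−λ) = 0.3866/(136.87 − 52.92) = 0.3866/83.95 = 0.004606 hr

Final: 0.004606 hr


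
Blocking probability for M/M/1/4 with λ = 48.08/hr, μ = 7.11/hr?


ρ = λ/μ = 48.08/7.11 = 6.7623
P_K = (1−ρ)ρ^K/(1−ρ^(K+1)) = (-5.7623·2091.122298)/(1 − 14140.810141)
= -12049.687842/-14139.810141 = 0.852182

Final: 0.852182


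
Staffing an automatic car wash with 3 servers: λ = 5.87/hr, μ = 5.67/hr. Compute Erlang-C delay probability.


a = λ/μ = 1.0353; ρ = a/3 = 0.3451
P₀ = 0.350441 (from M/M/c formula)
C(c,a) = [a^c/(c!(1−ρ))]·P₀ = [1.10960/(6·0.6549)]·0.350441
= 0.28238·0.350441 = 0.098957

Final: 0.098957


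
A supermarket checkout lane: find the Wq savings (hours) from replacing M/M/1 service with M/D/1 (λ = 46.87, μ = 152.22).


ρ = 46.87/152.22 = 0.3079
Wq(M/M/1) = ρ/(μ−λ) = 0.3079/105.35 = 0.002923 hr
Wq(M/D/1) = ρ/(2(μ−λ)) = 0.001461 hr
Savings = 0.002923 − 0.001461 = 0.001461 hr

Final: 0.001461 hr


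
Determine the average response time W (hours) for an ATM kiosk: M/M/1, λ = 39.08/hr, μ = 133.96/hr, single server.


W = 1/(μ−λ) = 1/(133.96 − 39.08) = 1/94.88 = 0.01054 hr

Final: 0.01054 hr


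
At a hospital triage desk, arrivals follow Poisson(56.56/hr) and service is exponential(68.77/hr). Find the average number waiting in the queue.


ρ = 56.56/68.77 = 0.8225
Lq = ρ²/(1−ρ) = 0.6764/0.1775 = 3.8098

Final: 3.8098


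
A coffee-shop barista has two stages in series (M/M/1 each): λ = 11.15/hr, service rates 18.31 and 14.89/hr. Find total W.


Each node sees arrival rate λ = 11.15/hr (tandem ⇒ throughput preserved).
W₁ = 1/(μ₁−λ) = 1/(18.31−11.15) = 0.13966 hr
W₂ = 1/(μ₂−λ) = 1/(14.89−11.15) = 0.26738 hr
W_total = W₁ + W₂ = 0.13966 + 0.26738 = 0.40704 hr

Final: 0.40704 hr


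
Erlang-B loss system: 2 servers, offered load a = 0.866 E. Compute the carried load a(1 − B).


B(2,0.866) = 0.167328 (Erlang-B)
Carried load = a(1 − B) = 0.866·(1 − 0.167328) = 0.866·0.832672 = 0.7211 E

Final: 0.7211 Erlangs


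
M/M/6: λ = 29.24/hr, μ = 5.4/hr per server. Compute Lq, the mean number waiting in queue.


a = λ/μ = 5.4148; ρ = a/6 = 0.9025
P₀ = 0.002079
Lq = P₀·a^c·ρ / (c!·(1−ρ)²) = 0.002079·25205.86761·0.9025/(720·0.009512)
= 6.90383

Final: 6.90383


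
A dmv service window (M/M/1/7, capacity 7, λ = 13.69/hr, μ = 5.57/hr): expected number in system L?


ρ = 13.69/5.57 = 2.4578
L = ρ[1 − (K+1)ρ^K + Kρ^(K+1)] / [(1−ρ)(1−ρ^(K+1))]
Numerator: 2.4578·(1 − 8·541.798466 + 7·1331.637521) = 12259.738908
Denominator: (-1.4578)·(-1330.637521) = 1939.816279
L = 12259.738908/1939.816279 = 6.3201

Final: 6.3201


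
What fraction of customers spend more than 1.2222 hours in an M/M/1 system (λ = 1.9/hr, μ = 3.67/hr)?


W ~ Exponential(μ−λ) for M/M/1.
μ − λ = 3.67 − 1.9 = 1.7700
P(W > t) = e^{−(μ−λ)t} = e^{−2.1633} = 0.114946

Final: 0.114946


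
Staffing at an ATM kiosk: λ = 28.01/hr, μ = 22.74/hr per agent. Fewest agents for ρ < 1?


Stability requires cμ > λ ⇔ c > λ/μ.
λ/μ = 28.01/22.74 = 1.2318
Minimum integer c = ⌊1.2318⌋ + 1 = 2
Check: 2·22.74 = 45.48 > 28.01, while 1·22.74 = 22.74 ≤ 28.01

Final: 2 servers


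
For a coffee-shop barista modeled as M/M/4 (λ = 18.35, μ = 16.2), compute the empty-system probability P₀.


a = λ/μ = 18.35/16.2 = 1.1327; ρ = a/c = 0.2832
Σ_{k=0}^{3} a^k/k! (terms k=0..3) = 1.00000 + 1.13272 + 0.64152 + 0.24222 = 3.01646
Tail: a^4/(4!(1−ρ)) = 1.64621/(24·0.7168) = 0.09569
P₀ = 1/(3.01646 + 0.09569) = 1/3.11215 = 0.321321

Final: 0.321321


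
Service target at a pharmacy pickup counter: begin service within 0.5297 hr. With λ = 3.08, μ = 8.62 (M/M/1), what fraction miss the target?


ρ = 3.08/8.62 = 0.3573
P(Wq > t) = ρ·e^{−(μ−λ)t} = 0.3573·e^{−2.9345}
= 0.3573·0.053155 = 0.018993

Final: 0.018993


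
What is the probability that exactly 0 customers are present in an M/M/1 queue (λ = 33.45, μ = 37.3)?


ρ = 33.45/37.3 = 0.8968
P_n = (1−ρ)·ρ^n = (1 − 0.8968)·0.8968^0 = 0.1032·1.000000 = 0.103217

Final: 0.103217


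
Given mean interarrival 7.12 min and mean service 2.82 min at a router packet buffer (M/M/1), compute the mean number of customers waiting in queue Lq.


λ = 60/7.12 = 8.4270 /hr
μ = 60/2.82 = 21.2766 /hr
ρ = λ/μ = 8.4270/21.2766 = 0.3961
Lq = ρ²/(1−ρ) = 0.1569/0.6039 = 0.2597

Final: 0.2597


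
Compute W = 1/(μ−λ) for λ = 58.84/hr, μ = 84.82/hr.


W = 1/(μ−λ) = 1/(84.82 − 58.84) = 1/25.98 = 0.03849 hr

Final: 0.03849 hr


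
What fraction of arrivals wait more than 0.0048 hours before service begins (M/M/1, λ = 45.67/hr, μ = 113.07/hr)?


ρ = 45.67/113.07 = 0.4039
P(Wq > t) = ρ·e^{−(μ−λ)t} = 0.4039·e^{−0.3235}
= 0.4039·0.723597 = 0.292268

Final: 0.292268


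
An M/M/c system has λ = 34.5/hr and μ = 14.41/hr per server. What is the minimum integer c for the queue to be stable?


Stability requires cμ > λ ⇔ c > λ/μ.
λ/μ = 34.5/14.41 = 2.3942
Minimum integer c = ⌊2.3942⌋ + 1 = 3
Check: 3·14.41 = 43.23 > 34.5, while 2·14.41 = 28.82 ≤ 34.5

Final: 3 servers


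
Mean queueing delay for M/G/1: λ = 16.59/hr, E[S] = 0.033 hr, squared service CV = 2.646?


ρ = λ·E[S] = 16.59·0.033 = 0.5475
E[S²] = E[S]²(1+C_s²) = 0.033²·(1+2.646) = 0.003970
Wq = λ·E[S²]/(2(1−ρ)) = 16.59·0.003970/(2·0.4525) = 0.07278 hr

Final: 0.07278 hr


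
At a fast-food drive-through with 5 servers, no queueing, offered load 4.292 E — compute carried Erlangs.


B(5,4.292) = 0.224944 (Erlang-B)
Carried load = a(1 − B) = 4.292·(1 − 0.224944) = 4.292·0.775056 = 3.3265 E

Final: 3.3265 Erlangs


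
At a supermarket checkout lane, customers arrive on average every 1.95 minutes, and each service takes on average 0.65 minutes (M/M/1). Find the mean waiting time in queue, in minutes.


λ = 60/1.95 = 30.7692 /hr
μ = 60/0.65 = 92.3077 /hr
ρ = λ/μ = 30.7692/92.3077 = 0.3333
Wq = ρ/(μ−λ) = 0.3333/(92.3077−30.7692) = 0.005417 hr
In minutes: 0.005417·60 = 0.3250 min

Final: 0.3250 min


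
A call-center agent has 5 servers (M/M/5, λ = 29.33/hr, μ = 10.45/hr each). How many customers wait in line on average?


a = λ/μ = 2.8067; ρ = a/5 = 0.5613
P₀ = 0.057720
Lq = P₀·a^c·ρ / (c!·(1−ρ)²) = 0.057720·174.17221·0.5613/(120·0.19242)
= 0.24440

Final: 0.24440


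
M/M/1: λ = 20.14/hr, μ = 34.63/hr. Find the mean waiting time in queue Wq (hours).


ρ = 20.14/34.63 = 0.5816
Wq = ρ/(μ−λ) = 0.5816/(34.63 − 20.14) = 0.5816/14.49 = 0.04014 hr

Final: 0.04014 hr


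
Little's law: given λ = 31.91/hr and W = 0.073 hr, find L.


L = λW = 31.91·0.073 = 2.3294

Final: 2.3294


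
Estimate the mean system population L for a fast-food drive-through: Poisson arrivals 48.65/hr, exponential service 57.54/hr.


ρ = λ/μ = 48.65/57.54 = 0.8455
L = ρ/(1−ρ) = 0.8455/(1 − 0.8455) = 0.8455/0.1545 = 5.4724

Final: 5.4724


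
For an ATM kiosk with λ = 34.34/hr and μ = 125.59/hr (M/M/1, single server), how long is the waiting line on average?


ρ = 34.34/125.59 = 0.2734
Lq = ρ²/(1−ρ) = 0.07476/0.7266 = 0.1029

Final: 0.1029


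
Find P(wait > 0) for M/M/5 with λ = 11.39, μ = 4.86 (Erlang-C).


a = λ/μ = 2.3436; ρ = a/5 = 0.4687
P₀ = 0.094328 (from M/M/c formula)
C(c,a) = [a^c/(c!(1−ρ))]·P₀ = [70.70291/(120·0.5313)]·0.094328
= 1.10901·0.094328 = 0.104611

Final: 0.104611


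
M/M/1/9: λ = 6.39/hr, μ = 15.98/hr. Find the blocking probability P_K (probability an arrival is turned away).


ρ = λ/μ = 6.39/15.98 = 0.3999
P_K = (1−ρ)ρ^K/(1−ρ^(K+1)) = (0.6001·0.0002614)/(1 − 0.0001045)
= 0.0001569/0.999895 = 0.0001569

Final: 0.0001569


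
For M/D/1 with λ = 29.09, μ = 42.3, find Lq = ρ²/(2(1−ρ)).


ρ = 29.09/42.3 = 0.6877
M/D/1: Lq = ρ²/(2(1−ρ)) = 0.4729/(2·0.3123) = 0.75721

Final: 0.75721


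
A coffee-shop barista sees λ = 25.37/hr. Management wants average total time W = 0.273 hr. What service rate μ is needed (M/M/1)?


W = 1/(μ−λ) ⇒ μ − λ = 1/W = 1/0.273 = 3.6630
μ = λ + 1/W = 25.37 + 3.6630 = 29.0330 per hr

Final: 29.0330 /hr


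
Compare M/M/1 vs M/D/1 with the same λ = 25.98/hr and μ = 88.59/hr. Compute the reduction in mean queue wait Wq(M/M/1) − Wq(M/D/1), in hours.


ρ = 25.98/88.59 = 0.2933
Wq(M/M/1) = ρ/(μ−λ) = 0.2933/62.61 = 0.004684 hr
Wq(M/D/1) = ρ/(2(μ−λ)) = 0.002342 hr
Savings = 0.004684 − 0.002342 = 0.002342 hr

Final: 0.002342 hr


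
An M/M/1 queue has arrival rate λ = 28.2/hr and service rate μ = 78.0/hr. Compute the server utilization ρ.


ρ = λ/μ = 28.2/78.0 = 0.3615

Final: 0.3615
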